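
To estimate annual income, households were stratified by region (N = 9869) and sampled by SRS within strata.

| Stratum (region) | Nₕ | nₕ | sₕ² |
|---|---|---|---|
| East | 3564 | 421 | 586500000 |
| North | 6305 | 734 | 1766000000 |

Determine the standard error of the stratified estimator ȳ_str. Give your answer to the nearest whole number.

Var(ȳ_str) = Σₕ Wₕ²(1 − fₕ)sₕ²/nₕ with Wₕ = Nₕ/N, N = 9869.
East: Wₕ = 0.36113081; term = 0.36113081²·(1 − 0.11812570)·586500000/421 = 160221.83.
North: Wₕ = 0.63886919; term = 0.63886919²·(1 − 0.11641554)·1766000000/734 = 867693.99.
Sum = 1.0279158 × 10^6.
SE = √(1.0279158 × 10^6) = 1014.

1014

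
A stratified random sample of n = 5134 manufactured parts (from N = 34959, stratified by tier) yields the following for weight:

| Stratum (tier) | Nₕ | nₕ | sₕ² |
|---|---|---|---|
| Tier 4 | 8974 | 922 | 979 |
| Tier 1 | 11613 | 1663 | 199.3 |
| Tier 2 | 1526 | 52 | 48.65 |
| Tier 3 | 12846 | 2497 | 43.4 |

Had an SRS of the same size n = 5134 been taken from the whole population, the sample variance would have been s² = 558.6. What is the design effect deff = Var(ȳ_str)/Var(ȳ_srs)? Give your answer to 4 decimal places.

Var(ȳ_str) = Σ Wₕ²(1−fₕ)sₕ²/nₕ with Wₕ = Nₕ/34959:
  Tier 4: (8974/34959)²·(1−922/8974)·979/922 = 0.062780331
  Tier 1: (11613/34959)²·(1−1663/11613)·199.3/1663 = 0.011330904
  Tier 2: (1526/34959)²·(1−52/1526)·48.65/52 = 0.0017219222
  Tier 3: (12846/34959)²·(1−2497/12846)·43.4/2497 = 0.0018906864
  → Var(ȳ_str) = 0.077723844.
Var(ȳ_srs) = (1 − 5134/34959)·558.6/5134 = 0.092825333.
deff = 0.077723844 / 0.092825333 = 0.8373.

0.8373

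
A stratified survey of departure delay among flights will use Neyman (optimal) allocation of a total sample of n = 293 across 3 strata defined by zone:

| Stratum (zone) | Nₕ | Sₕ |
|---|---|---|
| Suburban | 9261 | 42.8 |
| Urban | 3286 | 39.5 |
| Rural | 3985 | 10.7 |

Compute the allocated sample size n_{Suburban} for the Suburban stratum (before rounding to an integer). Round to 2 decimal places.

204.18

Neyman allocation: nₕ = n·NₕSₕ / Σⱼ NⱼSⱼ.
Σ NⱼSⱼ = 9261·42.8 + 3286·39.5 + 3985·10.7 = 568807.3.
n_{Suburban} = 293·9261·42.8 / 568807.3 = 204.18.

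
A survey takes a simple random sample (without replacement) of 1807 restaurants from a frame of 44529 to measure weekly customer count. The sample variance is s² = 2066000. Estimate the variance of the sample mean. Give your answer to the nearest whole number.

Under SRS without replacement, Var(ȳ) = (1 − f)·s²/n with f = n/N = 1807/44529 = 0.04058030.
Var(ȳ) = (1 − 0.04058030)·2066000/1807 = 0.95941970·1143.3315 = 1096.9348.

1097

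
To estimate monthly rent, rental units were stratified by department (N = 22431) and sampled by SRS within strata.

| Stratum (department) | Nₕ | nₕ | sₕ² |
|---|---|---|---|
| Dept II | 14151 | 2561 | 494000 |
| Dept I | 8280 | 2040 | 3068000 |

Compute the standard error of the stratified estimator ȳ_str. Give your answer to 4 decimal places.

14.7415

Var(ȳ_str) = Σₕ Wₕ²(1 − fₕ)sₕ²/nₕ with Wₕ = Nₕ/N, N = 22431.
Dept II: Wₕ = 0.63086800; term = 0.63086800²·(1 − 0.18097661)·494000/2561 = 62.876834.
Dept I: Wₕ = 0.36913200; term = 0.36913200²·(1 − 0.24637681)·3068000/2040 = 154.43397.
Sum = 217.3108.
SE = √(217.3108) = 14.7415.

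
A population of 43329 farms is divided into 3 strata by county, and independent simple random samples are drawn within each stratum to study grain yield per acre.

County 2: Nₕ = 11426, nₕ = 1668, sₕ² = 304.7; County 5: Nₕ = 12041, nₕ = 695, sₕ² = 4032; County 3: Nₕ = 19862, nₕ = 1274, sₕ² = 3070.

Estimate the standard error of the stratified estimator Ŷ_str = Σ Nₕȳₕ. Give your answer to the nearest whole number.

Var(Ŷ_str) = Σₕ Nₕ²(1 − fₕ)sₕ²/nₕ.
County 2: 11426²·(1 − 1668/11426)·304.7/1668 = 2.0367205 × 10^7.
County 5: 12041²·(1 − 695/12041)·4032/695 = 7.9257625 × 10^8.
County 3: 19862²·(1 − 1274/19862)·3070/1274 = 8.8966107 × 10^8.
Sum = 1.7026045 × 10^9.
SE = √(1.7026045 × 10^9) = 41263.

41263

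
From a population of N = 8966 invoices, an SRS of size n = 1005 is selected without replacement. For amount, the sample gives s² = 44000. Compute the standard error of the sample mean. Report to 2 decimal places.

6.23

Under SRS without replacement, Var(ȳ) = (1 − f)·s²/n with f = n/N = 1005/8966 = 0.11209012.
Var(ȳ) = (1 − 0.11209012)·44000/1005 = 0.88790988·43.781095 = 38.873666.
SE(ȳ) = √(38.873666) = 6.23.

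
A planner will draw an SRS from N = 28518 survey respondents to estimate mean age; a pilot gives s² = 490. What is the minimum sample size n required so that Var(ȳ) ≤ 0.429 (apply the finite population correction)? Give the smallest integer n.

Without fpc, n₀ = s²/D = 490/0.429 = 1142.1911.
With fpc, (1 − n/N)·s²/n ≤ D requires n ≥ n₀/(1 + n₀/N) = 1142.1911/(1 + 1142.1911/28518) = 1098.2062.
Rounding up, n = 1099.

1099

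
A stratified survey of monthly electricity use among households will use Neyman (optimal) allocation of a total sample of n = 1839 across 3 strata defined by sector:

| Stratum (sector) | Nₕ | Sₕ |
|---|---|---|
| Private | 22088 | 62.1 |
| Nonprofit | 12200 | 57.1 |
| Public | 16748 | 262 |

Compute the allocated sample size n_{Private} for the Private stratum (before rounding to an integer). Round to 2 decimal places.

Neyman allocation: nₕ = n·NₕSₕ / Σⱼ NⱼSⱼ.
Σ NⱼSⱼ = 22088·62.1 + 12200·57.1 + 16748·262 = 6.4562608 × 10^6.
n_{Private} = 1839·22088·62.1 / (6.4562608 × 10^6) = 390.70.

390.70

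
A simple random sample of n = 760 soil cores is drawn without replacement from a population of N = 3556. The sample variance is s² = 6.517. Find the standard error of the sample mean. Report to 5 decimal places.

0.08211

Under SRS without replacement, Var(ȳ) = (1 − f)·s²/n with f = n/N = 760/3556 = 0.21372328.
Var(ȳ) = (1 − 0.21372328)·6.517/760 = 0.78627672·0.008575 = 0.0067423228.
SE(ȳ) = √(0.0067423228) = 0.08211.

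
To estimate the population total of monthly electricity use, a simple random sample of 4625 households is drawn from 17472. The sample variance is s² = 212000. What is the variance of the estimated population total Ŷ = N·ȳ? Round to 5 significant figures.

Var(Ŷ) = N²·Var(ȳ) = N²·(1 − n/N)·s²/n.
f = 4625/17472 = 0.26470925; Var(ȳ) = 0.73529075·212000/4625 = 33.704138.
Var(Ŷ) = 17472² · 33.704138 = 1.0288889 × 10^10.

1.0289 × 10^10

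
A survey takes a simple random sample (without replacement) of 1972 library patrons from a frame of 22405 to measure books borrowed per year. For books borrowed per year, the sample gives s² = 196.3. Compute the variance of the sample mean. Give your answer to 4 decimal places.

Under SRS without replacement, Var(ȳ) = (1 − f)·s²/n with f = n/N = 1972/22405 = 0.08801607.
Var(ȳ) = (1 − 0.08801607)·196.3/1972 = 0.91198393·0.099543611 = 0.090782173.

0.0908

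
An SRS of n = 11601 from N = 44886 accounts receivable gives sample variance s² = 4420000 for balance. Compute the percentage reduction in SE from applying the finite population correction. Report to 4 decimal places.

f = n/N = 11601/44886 = 0.25845475.
SE_no-fpc = √(s²/n) = 19.519263; SE_fpc = √((1−f)s²/n) = 16.808627.
Ratio = √(1−f) = 0.86113022. Reduction = 100·(1 − 0.86113022) = 13.8870%.

13.8870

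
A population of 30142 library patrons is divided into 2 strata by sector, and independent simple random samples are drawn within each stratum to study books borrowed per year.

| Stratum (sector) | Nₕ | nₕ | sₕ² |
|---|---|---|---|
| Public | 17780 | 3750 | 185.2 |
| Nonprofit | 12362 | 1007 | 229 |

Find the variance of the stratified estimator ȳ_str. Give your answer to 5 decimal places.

Var(ȳ_str) = Σₕ Wₕ²(1 − fₕ)sₕ²/nₕ with Wₕ = Nₕ/N, N = 30142.
Public: Wₕ = 0.58987459; term = 0.58987459²·(1 − 0.21091114)·185.2/3750 = 0.013559854.
Nonprofit: Wₕ = 0.41012541; term = 0.41012541²·(1 − 0.08145931)·229/1007 = 0.035134822.
Sum = 0.048694676.

0.04869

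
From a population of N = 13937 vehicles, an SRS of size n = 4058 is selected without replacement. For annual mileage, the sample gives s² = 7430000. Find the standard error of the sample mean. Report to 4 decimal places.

36.0255

Under SRS without replacement, Var(ȳ) = (1 − f)·s²/n with f = n/N = 4058/13937 = 0.29116740.
Var(ȳ) = (1 − 0.29116740)·7430000/4058 = 0.70883260·1830.9512 = 1297.8379.
SE(ȳ) = √(1297.8379) = 36.0255.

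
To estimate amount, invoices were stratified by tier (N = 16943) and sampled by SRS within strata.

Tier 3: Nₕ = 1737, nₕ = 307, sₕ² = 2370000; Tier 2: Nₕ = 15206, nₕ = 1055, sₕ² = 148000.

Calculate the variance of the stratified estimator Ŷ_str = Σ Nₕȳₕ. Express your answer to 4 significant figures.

Var(Ŷ_str) = Σₕ Nₕ²(1 − fₕ)sₕ²/nₕ.
Tier 3: 1737²·(1 − 307/1737)·2370000/307 = 1.9175462 × 10^10.
Tier 2: 15206²·(1 − 1055/15206)·148000/1055 = 3.0186403 × 10^10.
Sum = 4.9361865 × 10^10.

4.936 × 10^10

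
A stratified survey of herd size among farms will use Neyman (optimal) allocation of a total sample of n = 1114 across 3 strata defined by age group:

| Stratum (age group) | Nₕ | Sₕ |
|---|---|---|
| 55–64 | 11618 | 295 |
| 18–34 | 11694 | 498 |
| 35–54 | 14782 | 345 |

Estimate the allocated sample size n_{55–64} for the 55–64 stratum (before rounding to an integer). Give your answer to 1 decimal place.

Neyman allocation: nₕ = n·NₕSₕ / Σⱼ NⱼSⱼ.
Σ NⱼSⱼ = 11618·295 + 11694·498 + 14782·345 = 1.4350712 × 10^7.
n_{55–64} = 1114·11618·295 / (1.4350712 × 10^7) = 266.1.

266.1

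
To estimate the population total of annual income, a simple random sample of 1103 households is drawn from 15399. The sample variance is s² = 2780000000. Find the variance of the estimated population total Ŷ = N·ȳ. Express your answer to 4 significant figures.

5.549 × 10^14

Var(Ŷ) = N²·Var(ȳ) = N²·(1 − n/N)·s²/n.
f = 1103/15399 = 0.07162803; Var(ȳ) = 0.92837197·2780000000/1103 = 2.3398677 × 10^6.
Var(Ŷ) = 15399² · (2.3398677 × 10^6) = 5.5485096 × 10^14.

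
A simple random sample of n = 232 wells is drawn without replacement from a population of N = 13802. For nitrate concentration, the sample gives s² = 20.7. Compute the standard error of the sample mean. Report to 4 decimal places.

Under SRS without replacement, Var(ȳ) = (1 − f)·s²/n with f = n/N = 232/13802 = 0.01680916.
Var(ȳ) = (1 − 0.01680916)·20.7/232 = 0.98319084·0.089224138 = 0.087724355.
SE(ȳ) = √(0.087724355) = 0.2962.

0.2962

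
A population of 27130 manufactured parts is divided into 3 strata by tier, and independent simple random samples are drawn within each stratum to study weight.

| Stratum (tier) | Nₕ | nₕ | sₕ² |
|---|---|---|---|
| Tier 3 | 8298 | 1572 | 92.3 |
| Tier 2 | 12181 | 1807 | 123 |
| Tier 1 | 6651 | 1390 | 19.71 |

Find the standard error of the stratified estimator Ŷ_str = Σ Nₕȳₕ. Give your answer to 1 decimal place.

Var(Ŷ_str) = Σₕ Nₕ²(1 − fₕ)sₕ²/nₕ.
Tier 3: 8298²·(1 − 1572/8298)·92.3/1572 = 3.2770227 × 10^6.
Tier 2: 12181²·(1 − 1807/12181)·123/1807 = 8.6015387 × 10^6.
Tier 1: 6651²·(1 − 1390/6651)·19.71/1390 = 496166.08.
Sum = 1.2374727 × 10^7.
SE = √(1.2374727 × 10^7) = 3517.8.

3517.8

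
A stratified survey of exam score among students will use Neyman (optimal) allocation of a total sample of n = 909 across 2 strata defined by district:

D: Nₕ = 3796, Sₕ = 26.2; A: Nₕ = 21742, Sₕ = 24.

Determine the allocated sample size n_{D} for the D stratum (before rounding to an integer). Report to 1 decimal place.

145.5

Neyman allocation: nₕ = n·NₕSₕ / Σⱼ NⱼSⱼ.
Σ NⱼSⱼ = 3796·26.2 + 21742·24 = 621263.2.
n_{D} = 909·3796·26.2 / 621263.2 = 145.5.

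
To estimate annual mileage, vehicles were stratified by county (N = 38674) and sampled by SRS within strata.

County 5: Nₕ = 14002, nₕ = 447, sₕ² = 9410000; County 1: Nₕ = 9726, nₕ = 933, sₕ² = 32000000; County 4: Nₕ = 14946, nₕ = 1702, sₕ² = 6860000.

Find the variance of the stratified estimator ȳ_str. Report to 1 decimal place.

5165.9

Var(ȳ_str) = Σₕ Wₕ²(1 − fₕ)sₕ²/nₕ with Wₕ = Nₕ/N, N = 38674.
County 5: Wₕ = 0.36205202; term = 0.36205202²·(1 − 0.03192401)·9410000/447 = 2671.3667.
County 1: Wₕ = 0.25148679; term = 0.25148679²·(1 − 0.09592844)·32000000/933 = 1961.1079.
County 4: Wₕ = 0.38646119; term = 0.38646119²·(1 − 0.11387662)·6860000/1702 = 533.42151.
Sum = 5165.8961.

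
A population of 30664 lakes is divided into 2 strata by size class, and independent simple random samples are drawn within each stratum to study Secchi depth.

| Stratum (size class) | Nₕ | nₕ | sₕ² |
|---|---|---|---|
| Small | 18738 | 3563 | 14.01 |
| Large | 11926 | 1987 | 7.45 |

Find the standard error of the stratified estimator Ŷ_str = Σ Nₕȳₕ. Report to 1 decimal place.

Var(Ŷ_str) = Σₕ Nₕ²(1 − fₕ)sₕ²/nₕ.
Small: 18738²·(1 − 3563/18738)·14.01/3563 = 1.1180835 × 10^6.
Large: 11926²·(1 − 1987/11926)·7.45/1987 = 444422.36.
Sum = 1.5625059 × 10^6.
SE = √(1.5625059 × 10^6) = 1250.0.

1250.0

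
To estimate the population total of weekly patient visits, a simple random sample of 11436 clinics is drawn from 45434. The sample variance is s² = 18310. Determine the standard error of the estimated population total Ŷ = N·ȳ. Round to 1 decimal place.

49730.7

Var(Ŷ) = N²·Var(ȳ) = N²·(1 − n/N)·s²/n.
f = 11436/45434 = 0.25170577; Var(ȳ) = 0.74829423·18310/11436 = 1.1980821.
Var(Ŷ) = 45434² · 1.1980821 = 2.473139 × 10^9.
SE(Ŷ) = √(2.473139 × 10^9) = 49730.7.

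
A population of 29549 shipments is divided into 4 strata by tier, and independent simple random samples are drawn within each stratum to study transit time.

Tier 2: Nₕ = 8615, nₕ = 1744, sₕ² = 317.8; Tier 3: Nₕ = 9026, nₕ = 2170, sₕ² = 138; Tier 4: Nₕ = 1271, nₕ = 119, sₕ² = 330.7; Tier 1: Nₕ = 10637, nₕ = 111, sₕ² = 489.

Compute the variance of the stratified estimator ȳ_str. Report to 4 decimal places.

Var(ȳ_str) = Σₕ Wₕ²(1 − fₕ)sₕ²/nₕ with Wₕ = Nₕ/N, N = 29549.
Tier 2: Wₕ = 0.29154963; term = 0.29154963²·(1 − 0.20243761)·317.8/1744 = 0.0123537.
Tier 3: Wₕ = 0.30545873; term = 0.30545873²·(1 − 0.24041657)·138/2170 = 0.0045071282.
Tier 4: Wₕ = 0.04301330; term = 0.04301330²·(1 − 0.09362707)·330.7/119 = 0.0046601478.
Tier 1: Wₕ = 0.35997834; term = 0.35997834²·(1 − 0.01043527)·489/111 = 0.56491464.
Sum = 0.58643562.

0.5864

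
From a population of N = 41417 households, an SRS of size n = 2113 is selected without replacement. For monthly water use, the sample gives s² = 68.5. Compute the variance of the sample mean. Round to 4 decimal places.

Under SRS without replacement, Var(ȳ) = (1 − f)·s²/n with f = n/N = 2113/41417 = 0.05101770.
Var(ȳ) = (1 − 0.05101770)·68.5/2113 = 0.94898230·0.032418363 = 0.030764452.

0.0308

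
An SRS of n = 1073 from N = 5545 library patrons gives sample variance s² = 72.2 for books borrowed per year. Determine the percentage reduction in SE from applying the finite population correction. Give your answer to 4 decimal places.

10.1951

f = n/N = 1073/5545 = 0.19350766.
SE_no-fpc = √(s²/n) = 0.25939926; SE_fpc = √((1−f)s²/n) = 0.2329533.
Ratio = √(1−f) = 0.89804918. Reduction = 100·(1 − 0.89804918) = 10.1951%.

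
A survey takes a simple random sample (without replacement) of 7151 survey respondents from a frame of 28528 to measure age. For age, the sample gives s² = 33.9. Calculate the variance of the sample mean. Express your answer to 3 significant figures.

0.00355

Under SRS without replacement, Var(ȳ) = (1 − f)·s²/n with f = n/N = 7151/28528 = 0.25066601.
Var(ȳ) = (1 − 0.25066601)·33.9/7151 = 0.74933399·0.0047405957 = 0.0035522895.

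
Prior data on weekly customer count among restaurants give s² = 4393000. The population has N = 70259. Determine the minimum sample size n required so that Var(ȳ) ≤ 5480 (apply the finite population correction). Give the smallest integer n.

793

Without fpc, n₀ = s²/D = 4393000/5480 = 801.6423.
With fpc, (1 − n/N)·s²/n ≤ D requires n ≥ n₀/(1 + n₀/N) = 801.6423/(1 + 801.6423/70259) = 792.5989.
Rounding up, n = 793.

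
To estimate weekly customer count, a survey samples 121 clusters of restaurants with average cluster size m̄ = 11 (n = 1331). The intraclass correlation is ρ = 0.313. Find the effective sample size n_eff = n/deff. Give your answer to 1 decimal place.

322.3

deff = 1 + (11 − 1)·0.313 = 1 + 3.13 = 4.13.
n_eff = 1331 / 4.13 = 322.3.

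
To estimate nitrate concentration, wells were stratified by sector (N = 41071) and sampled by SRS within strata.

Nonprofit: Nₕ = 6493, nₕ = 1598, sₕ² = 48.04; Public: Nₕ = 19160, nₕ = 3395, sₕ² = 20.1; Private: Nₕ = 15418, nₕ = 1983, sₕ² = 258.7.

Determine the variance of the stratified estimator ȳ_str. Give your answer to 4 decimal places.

0.0176

Var(ȳ_str) = Σₕ Wₕ²(1 − fₕ)sₕ²/nₕ with Wₕ = Nₕ/N, N = 41071.
Nonprofit: Wₕ = 0.15809208; term = 0.15809208²·(1 − 0.24611120)·48.04/1598 = 5.6643981 × 10^-4.
Public: Wₕ = 0.46650922; term = 0.46650922²·(1 − 0.17719207)·20.1/3395 = 0.0010601693.
Private: Wₕ = 0.37539870; term = 0.37539870²·(1 − 0.12861590)·258.7/1983 = 0.016020235.
Sum = 0.017646844.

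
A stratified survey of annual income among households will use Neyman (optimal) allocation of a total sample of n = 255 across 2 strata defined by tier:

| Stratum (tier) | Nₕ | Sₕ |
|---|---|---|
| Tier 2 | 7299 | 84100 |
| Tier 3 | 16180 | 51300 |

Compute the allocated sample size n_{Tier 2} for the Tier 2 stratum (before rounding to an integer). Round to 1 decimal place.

108.4

Neyman allocation: nₕ = n·NₕSₕ / Σⱼ NⱼSⱼ.
Σ NⱼSⱼ = 7299·84100 + 16180·51300 = 1.4438799 × 10^9.
n_{Tier 2} = 255·7299·84100 / (1.4438799 × 10^9) = 108.4.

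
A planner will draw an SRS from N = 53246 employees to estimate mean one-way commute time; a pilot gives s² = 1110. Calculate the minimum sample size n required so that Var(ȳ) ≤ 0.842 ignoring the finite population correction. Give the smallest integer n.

Without fpc, n₀ = s²/D = 1110/0.842 = 1318.2898.
Rounding up, n = 1319.

1319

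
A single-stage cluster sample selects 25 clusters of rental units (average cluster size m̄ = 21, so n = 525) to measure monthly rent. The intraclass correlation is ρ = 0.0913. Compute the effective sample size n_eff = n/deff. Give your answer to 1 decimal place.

deff = 1 + (21 − 1)·0.0913 = 1 + 1.826 = 2.826.
n_eff = 525 / 2.826 = 185.8.

185.8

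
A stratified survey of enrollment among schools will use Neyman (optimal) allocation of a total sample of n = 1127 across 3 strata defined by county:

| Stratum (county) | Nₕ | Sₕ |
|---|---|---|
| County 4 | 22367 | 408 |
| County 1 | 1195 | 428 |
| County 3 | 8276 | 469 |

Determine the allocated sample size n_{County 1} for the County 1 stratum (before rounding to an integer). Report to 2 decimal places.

Neyman allocation: nₕ = n·NₕSₕ / Σⱼ NⱼSⱼ.
Σ NⱼSⱼ = 22367·408 + 1195·428 + 8276·469 = 1.351864 × 10^7.
n_{County 1} = 1127·1195·428 / (1.351864 × 10^7) = 42.64.

42.64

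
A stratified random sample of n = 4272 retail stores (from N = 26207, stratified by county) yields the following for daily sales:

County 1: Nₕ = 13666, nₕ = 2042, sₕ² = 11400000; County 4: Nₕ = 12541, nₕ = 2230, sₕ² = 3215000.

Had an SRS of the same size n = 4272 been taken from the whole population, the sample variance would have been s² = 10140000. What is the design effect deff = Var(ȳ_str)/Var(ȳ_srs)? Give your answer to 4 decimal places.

0.7866

Var(ȳ_str) = Σ Wₕ²(1−fₕ)sₕ²/nₕ with Wₕ = Nₕ/26207:
  County 1: (13666/26207)²·(1−2042/13666)·11400000/2042 = 1291.2535
  County 4: (12541/26207)²·(1−2230/12541)·3215000/2230 = 271.44038
  → Var(ȳ_str) = 1562.6939.
Var(ȳ_srs) = (1 − 4272/26207)·10140000/4272 = 1986.676.
deff = 1562.6939 / 1986.676 = 0.7866.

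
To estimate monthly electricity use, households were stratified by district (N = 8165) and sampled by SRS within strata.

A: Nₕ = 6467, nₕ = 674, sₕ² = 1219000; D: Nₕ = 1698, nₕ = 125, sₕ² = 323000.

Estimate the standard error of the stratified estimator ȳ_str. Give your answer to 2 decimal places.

Var(ȳ_str) = Σₕ Wₕ²(1 − fₕ)sₕ²/nₕ with Wₕ = Nₕ/N, N = 8165.
A: Wₕ = 0.79203919; term = 0.79203919²·(1 − 0.10422143)·1219000/674 = 1016.3372.
D: Wₕ = 0.20796081; term = 0.20796081²·(1 − 0.07361602)·323000/125 = 103.52531.
Sum = 1119.8625.
SE = √(1119.8625) = 33.46.

33.46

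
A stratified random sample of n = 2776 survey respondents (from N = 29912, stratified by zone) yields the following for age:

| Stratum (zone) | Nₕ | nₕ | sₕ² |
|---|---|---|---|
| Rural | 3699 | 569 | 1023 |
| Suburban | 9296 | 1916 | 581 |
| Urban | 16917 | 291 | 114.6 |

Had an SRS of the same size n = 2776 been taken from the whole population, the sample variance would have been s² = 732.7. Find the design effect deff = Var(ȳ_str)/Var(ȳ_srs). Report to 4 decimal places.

0.7113

Var(ȳ_str) = Σ Wₕ²(1−fₕ)sₕ²/nₕ with Wₕ = Nₕ/29912:
  Rural: (3699/29912)²·(1−569/3699)·1023/569 = 0.023264897
  Suburban: (9296/29912)²·(1−1916/9296)·581/1916 = 0.02325103
  Urban: (16917/29912)²·(1−291/16917)·114.6/291 = 0.12379749
  → Var(ȳ_str) = 0.17031342.
Var(ȳ_srs) = (1 − 2776/29912)·732.7/2776 = 0.23944574.
deff = 0.17031342 / 0.23944574 = 0.7113.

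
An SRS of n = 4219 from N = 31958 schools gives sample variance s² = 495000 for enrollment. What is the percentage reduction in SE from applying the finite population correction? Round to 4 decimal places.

6.8344

f = n/N = 4219/31958 = 0.13201702.
SE_no-fpc = √(s²/n) = 10.83173; SE_fpc = √((1−f)s²/n) = 10.091447.
Ratio = √(1−f) = 0.93165604. Reduction = 100·(1 − 0.93165604) = 6.8344%.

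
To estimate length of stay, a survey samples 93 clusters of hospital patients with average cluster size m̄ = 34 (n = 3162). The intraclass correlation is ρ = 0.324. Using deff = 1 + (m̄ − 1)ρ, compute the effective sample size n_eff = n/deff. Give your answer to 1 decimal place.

270.4

deff = 1 + (34 − 1)·0.324 = 1 + 10.692 = 11.692.
n_eff = 3162 / 11.692 = 270.4.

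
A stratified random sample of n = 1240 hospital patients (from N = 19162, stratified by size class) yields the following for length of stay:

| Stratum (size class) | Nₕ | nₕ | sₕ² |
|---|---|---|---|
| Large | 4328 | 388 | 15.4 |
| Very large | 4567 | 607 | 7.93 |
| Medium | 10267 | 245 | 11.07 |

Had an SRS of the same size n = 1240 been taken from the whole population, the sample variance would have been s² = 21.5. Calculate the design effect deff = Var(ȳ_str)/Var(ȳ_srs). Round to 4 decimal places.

Var(ȳ_str) = Σ Wₕ²(1−fₕ)sₕ²/nₕ with Wₕ = Nₕ/19162:
  Large: (4328/19162)²·(1−388/4328)·15.4/388 = 0.0018432778
  Very large: (4567/19162)²·(1−607/4567)·7.93/607 = 6.4347106 × 10^-4
  Medium: (10267/19162)²·(1−245/10267)·11.07/245 = 0.012661869
  → Var(ȳ_str) = 0.015148618.
Var(ȳ_srs) = (1 − 1240/19162)·21.5/1240 = 0.016216697.
deff = 0.015148618 / 0.016216697 = 0.9341.

0.9341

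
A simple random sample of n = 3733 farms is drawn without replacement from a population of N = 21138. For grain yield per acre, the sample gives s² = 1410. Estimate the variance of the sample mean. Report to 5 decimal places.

0.31101

Under SRS without replacement, Var(ȳ) = (1 − f)·s²/n with f = n/N = 3733/21138 = 0.17660138.
Var(ȳ) = (1 − 0.17660138)·1410/3733 = 0.82339862·0.3777123 = 0.31100778.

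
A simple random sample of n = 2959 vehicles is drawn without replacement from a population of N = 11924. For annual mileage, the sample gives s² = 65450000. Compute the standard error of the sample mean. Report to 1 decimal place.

129.0

Under SRS without replacement, Var(ȳ) = (1 − f)·s²/n with f = n/N = 2959/11924 = 0.24815498.
Var(ȳ) = (1 − 0.24815498)·65450000/2959 = 0.75184502·22118.959 = 16630.029.
SE(ȳ) = √(16630.029) = 129.0.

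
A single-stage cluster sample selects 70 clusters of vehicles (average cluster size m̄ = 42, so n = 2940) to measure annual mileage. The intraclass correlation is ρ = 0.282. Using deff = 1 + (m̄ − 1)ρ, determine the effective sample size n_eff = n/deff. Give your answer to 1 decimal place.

deff = 1 + (42 − 1)·0.282 = 1 + 11.562 = 12.562.
n_eff = 2940 / 12.562 = 234.0.

234.0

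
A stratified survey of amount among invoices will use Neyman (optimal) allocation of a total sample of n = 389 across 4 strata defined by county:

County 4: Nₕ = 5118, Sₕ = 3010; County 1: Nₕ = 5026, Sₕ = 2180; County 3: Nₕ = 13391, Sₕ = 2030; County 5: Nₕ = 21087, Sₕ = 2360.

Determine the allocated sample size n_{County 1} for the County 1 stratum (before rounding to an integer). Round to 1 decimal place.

Neyman allocation: nₕ = n·NₕSₕ / Σⱼ NⱼSⱼ.
Σ NⱼSⱼ = 5118·3010 + 5026·2180 + 13391·2030 + 21087·2360 = 1.0331091 × 10^8.
n_{County 1} = 389·5026·2180 / (1.0331091 × 10^8) = 41.3.

41.3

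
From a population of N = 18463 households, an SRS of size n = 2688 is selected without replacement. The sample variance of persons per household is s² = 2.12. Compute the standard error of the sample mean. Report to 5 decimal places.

0.02596

Under SRS without replacement, Var(ȳ) = (1 − f)·s²/n with f = n/N = 2688/18463 = 0.14558847.
Var(ȳ) = (1 − 0.14558847)·2.12/2688 = 0.85441153·7.8869048 × 10^-4 = 6.7386623 × 10^-4.
SE(ȳ) = √(6.7386623 × 10^-4) = 0.02596.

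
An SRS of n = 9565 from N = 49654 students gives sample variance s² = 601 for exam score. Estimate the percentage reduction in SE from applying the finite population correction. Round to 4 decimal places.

10.1464

f = n/N = 9565/49654 = 0.19263302.
SE_no-fpc = √(s²/n) = 0.25066561; SE_fpc = √((1−f)s²/n) = 0.22523208.
Ratio = √(1−f) = 0.89853602. Reduction = 100·(1 − 0.89853602) = 10.1464%.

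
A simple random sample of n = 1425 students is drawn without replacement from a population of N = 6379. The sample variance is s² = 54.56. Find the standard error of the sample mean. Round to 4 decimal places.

0.1724

Under SRS without replacement, Var(ȳ) = (1 − f)·s²/n with f = n/N = 1425/6379 = 0.22338925.
Var(ȳ) = (1 − 0.22338925)·54.56/1425 = 0.77661075·0.038287719 = 0.029734655.
SE(ȳ) = √(0.029734655) = 0.1724.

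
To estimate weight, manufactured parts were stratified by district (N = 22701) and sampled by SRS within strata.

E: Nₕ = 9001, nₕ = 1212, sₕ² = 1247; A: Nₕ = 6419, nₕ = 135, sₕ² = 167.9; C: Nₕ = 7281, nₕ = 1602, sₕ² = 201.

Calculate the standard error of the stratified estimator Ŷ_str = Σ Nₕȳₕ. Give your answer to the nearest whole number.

Var(Ŷ_str) = Σₕ Nₕ²(1 − fₕ)sₕ²/nₕ.
E: 9001²·(1 − 1212/9001)·1247/1212 = 7.2133383 × 10^7.
A: 6419²·(1 − 135/6419)·167.9/135 = 5.0167271 × 10^7.
C: 7281²·(1 − 1602/7281)·201/1602 = 5.1879579 × 10^6.
Sum = 1.2748861 × 10^8.
SE = √(1.2748861 × 10^8) = 11291.

11291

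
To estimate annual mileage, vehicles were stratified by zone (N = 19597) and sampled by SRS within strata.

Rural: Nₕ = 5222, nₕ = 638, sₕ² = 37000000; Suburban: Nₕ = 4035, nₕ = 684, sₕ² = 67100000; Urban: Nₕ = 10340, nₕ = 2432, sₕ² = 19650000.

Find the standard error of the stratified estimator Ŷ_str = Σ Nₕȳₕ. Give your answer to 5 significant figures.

Var(Ŷ_str) = Σₕ Nₕ²(1 − fₕ)sₕ²/nₕ.
Rural: 5222²·(1 − 638/5222)·37000000/638 = 1.3882335 × 10^12.
Suburban: 4035²·(1 − 684/4035)·67100000/684 = 1.3264302 × 10^12.
Urban: 10340²·(1 − 2432/10340)·19650000/2432 = 6.6067243 × 10^11.
Sum = 3.3753361 × 10^12.
SE = √(3.3753361 × 10^12) = 1.8372 × 10^6.

1.8372 × 10^6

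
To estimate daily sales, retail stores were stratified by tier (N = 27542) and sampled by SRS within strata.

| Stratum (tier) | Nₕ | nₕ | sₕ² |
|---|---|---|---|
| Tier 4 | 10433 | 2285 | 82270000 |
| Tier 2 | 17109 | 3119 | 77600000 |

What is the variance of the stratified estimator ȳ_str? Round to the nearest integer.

Var(ȳ_str) = Σₕ Wₕ²(1 − fₕ)sₕ²/nₕ with Wₕ = Nₕ/N, N = 27542.
Tier 4: Wₕ = 0.37880328; term = 0.37880328²·(1 − 0.21901658)·82270000/2285 = 4034.8238.
Tier 2: Wₕ = 0.62119672; term = 0.62119672²·(1 − 0.18230171)·77600000/3119 = 7850.5076.
Sum = 11885.331.

11885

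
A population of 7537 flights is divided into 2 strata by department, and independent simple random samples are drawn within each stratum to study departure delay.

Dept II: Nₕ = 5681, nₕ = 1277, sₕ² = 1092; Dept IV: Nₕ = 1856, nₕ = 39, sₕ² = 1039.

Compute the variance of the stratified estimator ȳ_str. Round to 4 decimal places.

Var(ȳ_str) = Σₕ Wₕ²(1 − fₕ)sₕ²/nₕ with Wₕ = Nₕ/N, N = 7537.
Dept II: Wₕ = 0.75374818; term = 0.75374818²·(1 − 0.22478437)·1092/1277 = 0.37662298.
Dept IV: Wₕ = 0.24625182; term = 0.24625182²·(1 − 0.02101293)·1039/39 = 1.5815641.
Sum = 1.9581871.

1.9582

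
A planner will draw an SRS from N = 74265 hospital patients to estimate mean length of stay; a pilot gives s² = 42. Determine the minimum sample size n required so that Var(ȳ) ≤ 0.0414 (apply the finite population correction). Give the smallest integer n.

Without fpc, n₀ = s²/D = 42/0.0414 = 1014.4928.
With fpc, (1 − n/N)·s²/n ≤ D requires n ≥ n₀/(1 + n₀/N) = 1014.4928/(1 + 1014.4928/74265) = 1000.8211.
Rounding up, n = 1001.

1001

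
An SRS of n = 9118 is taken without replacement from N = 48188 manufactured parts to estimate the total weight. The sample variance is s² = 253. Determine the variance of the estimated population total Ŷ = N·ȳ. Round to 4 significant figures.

Var(Ŷ) = N²·Var(ȳ) = N²·(1 − n/N)·s²/n.
f = 9118/48188 = 0.18921723; Var(ȳ) = 0.81078277·253/9118 = 0.022497043.
Var(Ŷ) = 48188² · 0.022497043 = 5.2240009 × 10^7.

5.224 × 10^7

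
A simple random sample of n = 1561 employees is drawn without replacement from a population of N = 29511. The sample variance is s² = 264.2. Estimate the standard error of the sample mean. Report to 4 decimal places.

0.4004

Under SRS without replacement, Var(ȳ) = (1 − f)·s²/n with f = n/N = 1561/29511 = 0.05289553.
Var(ȳ) = (1 − 0.05289553)·264.2/1561 = 0.94710447·0.16925048 = 0.16029789.
SE(ȳ) = √(0.16029789) = 0.4004.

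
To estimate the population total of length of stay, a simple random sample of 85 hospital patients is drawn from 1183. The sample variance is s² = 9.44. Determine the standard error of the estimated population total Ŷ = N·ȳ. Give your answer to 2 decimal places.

Var(Ŷ) = N²·Var(ȳ) = N²·(1 − n/N)·s²/n.
f = 85/1183 = 0.07185123; Var(ȳ) = 0.92814877·9.44/85 = 0.10307911.
Var(Ŷ) = 1183² · 0.10307911 = 144258.08.
SE(Ŷ) = √(144258.08) = 379.81.

379.81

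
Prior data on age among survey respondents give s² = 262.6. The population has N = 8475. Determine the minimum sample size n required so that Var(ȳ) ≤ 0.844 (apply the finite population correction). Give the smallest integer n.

301

Without fpc, n₀ = s²/D = 262.6/0.844 = 311.1374.
With fpc, (1 − n/N)·s²/n ≤ D requires n ≥ n₀/(1 + n₀/N) = 311.1374/(1 + 311.1374/8475) = 300.1193.
Rounding up, n = 301.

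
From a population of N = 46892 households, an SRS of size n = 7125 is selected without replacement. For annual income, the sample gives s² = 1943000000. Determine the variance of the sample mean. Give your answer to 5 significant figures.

Under SRS without replacement, Var(ȳ) = (1 − f)·s²/n with f = n/N = 7125/46892 = 0.15194489.
Var(ȳ) = (1 − 0.15194489)·1943000000/7125 = 0.84805511·272701.75 = 231266.12.

231270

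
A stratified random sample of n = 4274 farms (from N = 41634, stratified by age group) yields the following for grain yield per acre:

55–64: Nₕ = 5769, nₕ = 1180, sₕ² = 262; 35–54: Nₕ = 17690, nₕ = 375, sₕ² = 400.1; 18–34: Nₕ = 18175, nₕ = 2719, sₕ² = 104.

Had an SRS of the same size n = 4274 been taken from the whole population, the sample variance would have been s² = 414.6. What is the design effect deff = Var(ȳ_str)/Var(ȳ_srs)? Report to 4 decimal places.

Var(ȳ_str) = Σ Wₕ²(1−fₕ)sₕ²/nₕ with Wₕ = Nₕ/41634:
  55–64: (5769/41634)²·(1−1180/5769)·262/1180 = 0.0033911079
  35–54: (17690/41634)²·(1−375/17690)·400.1/375 = 0.18853472
  18–34: (18175/41634)²·(1−2719/18175)·104/2719 = 0.0061986824
  → Var(ȳ_str) = 0.19812451.
Var(ȳ_srs) = (1 − 4274/41634)·414.6/4274 = 0.08704694.
deff = 0.19812451 / 0.08704694 = 2.2761.

2.2761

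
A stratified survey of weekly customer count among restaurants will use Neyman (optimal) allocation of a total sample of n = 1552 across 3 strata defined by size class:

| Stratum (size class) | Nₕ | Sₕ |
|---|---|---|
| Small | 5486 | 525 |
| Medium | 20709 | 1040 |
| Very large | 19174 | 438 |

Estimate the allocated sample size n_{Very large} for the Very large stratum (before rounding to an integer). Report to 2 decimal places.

397.19

Neyman allocation: nₕ = n·NₕSₕ / Σⱼ NⱼSⱼ.
Σ NⱼSⱼ = 5486·525 + 20709·1040 + 19174·438 = 3.2815722 × 10^7.
n_{Very large} = 1552·19174·438 / (3.2815722 × 10^7) = 397.19.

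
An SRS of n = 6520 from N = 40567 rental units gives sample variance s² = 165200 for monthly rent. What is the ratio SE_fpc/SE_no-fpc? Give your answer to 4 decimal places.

0.9161

f = n/N = 6520/40567 = 0.16072177.
SE_no-fpc = √(s²/n) = 5.0336292; SE_fpc = √((1−f)s²/n) = 4.6114149.
Ratio = √(1−f) = 0.91612130.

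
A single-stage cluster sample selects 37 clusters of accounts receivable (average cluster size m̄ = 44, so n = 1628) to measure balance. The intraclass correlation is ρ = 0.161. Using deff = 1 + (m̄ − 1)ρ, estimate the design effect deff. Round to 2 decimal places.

7.92

deff = 1 + (44 − 1)·0.161 = 1 + 6.923 = 7.923.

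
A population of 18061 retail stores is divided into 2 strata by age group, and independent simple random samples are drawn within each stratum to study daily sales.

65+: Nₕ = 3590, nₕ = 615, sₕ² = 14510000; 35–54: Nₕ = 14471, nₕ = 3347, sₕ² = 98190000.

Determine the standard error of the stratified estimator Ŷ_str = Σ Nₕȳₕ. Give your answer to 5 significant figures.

2.2304 × 10^6

Var(Ŷ_str) = Σₕ Nₕ²(1 − fₕ)sₕ²/nₕ.
65+: 3590²·(1 − 615/3590)·14510000/615 = 2.5198443 × 10^11.
35–54: 14471²·(1 − 3347/14471)·98190000/3347 = 4.7224903 × 10^12.
Sum = 4.9744747 × 10^12.
SE = √(4.9744747 × 10^12) = 2.2304 × 10^6.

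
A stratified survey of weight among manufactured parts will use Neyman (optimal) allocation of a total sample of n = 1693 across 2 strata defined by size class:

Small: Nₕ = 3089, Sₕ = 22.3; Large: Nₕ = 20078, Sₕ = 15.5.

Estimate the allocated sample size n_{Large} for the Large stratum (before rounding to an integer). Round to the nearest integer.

1386

Neyman allocation: nₕ = n·NₕSₕ / Σⱼ NⱼSⱼ.
Σ NⱼSⱼ = 3089·22.3 + 20078·15.5 = 380093.7.
n_{Large} = 1693·20078·15.5 / 380093.7 = 1386.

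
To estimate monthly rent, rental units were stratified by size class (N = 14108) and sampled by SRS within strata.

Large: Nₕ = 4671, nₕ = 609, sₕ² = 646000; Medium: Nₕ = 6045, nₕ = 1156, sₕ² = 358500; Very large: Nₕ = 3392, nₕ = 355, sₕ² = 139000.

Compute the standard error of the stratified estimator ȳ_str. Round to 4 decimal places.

12.9396

Var(ȳ_str) = Σₕ Wₕ²(1 − fₕ)sₕ²/nₕ with Wₕ = Nₕ/N, N = 14108.
Large: Wₕ = 0.33108874; term = 0.33108874²·(1 − 0.13037893)·646000/609 = 101.11931.
Medium: Wₕ = 0.42848029; term = 0.42848029²·(1 − 0.19123242)·358500/1156 = 46.048636.
Very large: Wₕ = 0.24043096; term = 0.24043096²·(1 − 0.10465802)·139000/355 = 20.265447.
Sum = 167.43339.
SE = √(167.43339) = 12.9396.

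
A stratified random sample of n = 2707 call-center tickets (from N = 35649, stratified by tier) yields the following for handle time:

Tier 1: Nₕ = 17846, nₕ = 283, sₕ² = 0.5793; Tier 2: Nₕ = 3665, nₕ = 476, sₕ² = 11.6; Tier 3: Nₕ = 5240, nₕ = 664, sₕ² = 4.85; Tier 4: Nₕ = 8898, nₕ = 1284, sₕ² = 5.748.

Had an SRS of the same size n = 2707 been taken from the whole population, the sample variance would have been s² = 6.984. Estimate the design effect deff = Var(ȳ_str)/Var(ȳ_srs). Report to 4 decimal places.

Var(ȳ_str) = Σ Wₕ²(1−fₕ)sₕ²/nₕ with Wₕ = Nₕ/35649:
  Tier 1: (17846/35649)²·(1−283/17846)·0.5793/283 = 5.0484956 × 10^-4
  Tier 2: (3665/35649)²·(1−476/3665)·11.6/476 = 2.2412218 × 10^-4
  Tier 3: (5240/35649)²·(1−664/5240)·4.85/664 = 1.3781493 × 10^-4
  Tier 4: (8898/35649)²·(1−1284/8898)·5.748/1284 = 2.3865048 × 10^-4
  → Var(ȳ_str) = 0.0011054372.
Var(ȳ_srs) = (1 − 2707/35649)·6.984/2707 = 0.0023840677.
deff = 0.0011054372 / 0.0023840677 = 0.4637.

0.4637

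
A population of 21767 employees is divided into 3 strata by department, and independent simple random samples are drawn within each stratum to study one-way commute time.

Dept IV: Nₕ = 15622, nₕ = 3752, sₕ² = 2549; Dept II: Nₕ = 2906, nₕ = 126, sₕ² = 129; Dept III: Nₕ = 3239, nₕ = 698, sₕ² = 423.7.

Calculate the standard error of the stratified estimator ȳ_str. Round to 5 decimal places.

0.54211

Var(ȳ_str) = Σₕ Wₕ²(1 − fₕ)sₕ²/nₕ with Wₕ = Nₕ/N, N = 21767.
Dept IV: Wₕ = 0.71769192; term = 0.71769192²·(1 − 0.24017411)·2549/3752 = 0.26588706.
Dept II: Wₕ = 0.13350485; term = 0.13350485²·(1 − 0.04335857)·129/126 = 0.017456711.
Dept III: Wₕ = 0.14880323; term = 0.14880323²·(1 − 0.21549861)·423.7/698 = 0.010544391.
Sum = 0.29388816.
SE = √(0.29388816) = 0.54211.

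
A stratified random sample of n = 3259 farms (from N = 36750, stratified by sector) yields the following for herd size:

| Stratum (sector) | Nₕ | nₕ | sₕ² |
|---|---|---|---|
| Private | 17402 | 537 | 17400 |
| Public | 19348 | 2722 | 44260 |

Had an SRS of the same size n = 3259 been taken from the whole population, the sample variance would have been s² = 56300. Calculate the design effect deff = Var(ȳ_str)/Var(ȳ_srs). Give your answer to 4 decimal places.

0.6933

Var(ȳ_str) = Σ Wₕ²(1−fₕ)sₕ²/nₕ with Wₕ = Nₕ/36750:
  Private: (17402/36750)²·(1−537/17402)·17400/537 = 7.0411855
  Public: (19348/36750)²·(1−2722/19348)·44260/2722 = 3.8728659
  → Var(ȳ_str) = 10.914051.
Var(ȳ_srs) = (1 − 3259/36750)·56300/3259 = 15.743265.
deff = 10.914051 / 15.743265 = 0.6933.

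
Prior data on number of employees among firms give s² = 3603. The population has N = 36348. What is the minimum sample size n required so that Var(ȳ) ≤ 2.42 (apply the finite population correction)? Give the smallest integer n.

Without fpc, n₀ = s²/D = 3603/2.42 = 1488.8430.
With fpc, (1 − n/N)·s²/n ≤ D requires n ≥ n₀/(1 + n₀/N) = 1488.8430/(1 + 1488.8430/36348) = 1430.2585.
Rounding up, n = 1431.

1431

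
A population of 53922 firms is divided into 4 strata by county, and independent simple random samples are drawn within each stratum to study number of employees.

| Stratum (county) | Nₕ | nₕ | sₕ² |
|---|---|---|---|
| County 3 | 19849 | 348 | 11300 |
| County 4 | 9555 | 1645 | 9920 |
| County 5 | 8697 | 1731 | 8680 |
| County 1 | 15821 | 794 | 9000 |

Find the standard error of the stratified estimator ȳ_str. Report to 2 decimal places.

2.35

Var(ȳ_str) = Σₕ Wₕ²(1 − fₕ)sₕ²/nₕ with Wₕ = Nₕ/N, N = 53922.
County 3: Wₕ = 0.36810578; term = 0.36810578²·(1 − 0.01753237)·11300/348 = 4.322776.
County 4: Wₕ = 0.17720040; term = 0.17720040²·(1 − 0.17216117)·9920/1645 = 0.15675484.
County 5: Wₕ = 0.16128853; term = 0.16128853²·(1 − 0.19903415)·8680/1731 = 0.10448251.
County 1: Wₕ = 0.29340529; term = 0.29340529²·(1 − 0.05018646)·9000/794 = 0.9268218.
Sum = 5.5108352.
SE = √(5.5108352) = 2.35.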